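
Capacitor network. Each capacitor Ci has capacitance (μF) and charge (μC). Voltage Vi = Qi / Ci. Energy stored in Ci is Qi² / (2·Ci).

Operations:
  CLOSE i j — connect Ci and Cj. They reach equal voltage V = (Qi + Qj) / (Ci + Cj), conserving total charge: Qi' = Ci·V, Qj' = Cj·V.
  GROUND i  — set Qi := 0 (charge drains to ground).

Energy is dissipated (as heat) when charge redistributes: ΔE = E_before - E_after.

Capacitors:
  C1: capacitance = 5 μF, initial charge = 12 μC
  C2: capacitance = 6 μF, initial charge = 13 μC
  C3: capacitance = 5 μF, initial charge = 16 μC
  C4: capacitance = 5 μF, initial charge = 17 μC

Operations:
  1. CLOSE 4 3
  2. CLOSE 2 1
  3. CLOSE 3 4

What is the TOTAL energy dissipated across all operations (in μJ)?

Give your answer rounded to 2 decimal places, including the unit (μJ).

Initial: C1(5μF, Q=12μC, V=2.40V), C2(6μF, Q=13μC, V=2.17V), C3(5μF, Q=16μC, V=3.20V), C4(5μF, Q=17μC, V=3.40V)
Op 1: CLOSE 4-3: Q_total=33.00, C_total=10.00, V=3.30; Q4=16.50, Q3=16.50; dissipated=0.050
Op 2: CLOSE 2-1: Q_total=25.00, C_total=11.00, V=2.27; Q2=13.64, Q1=11.36; dissipated=0.074
Op 3: CLOSE 3-4: Q_total=33.00, C_total=10.00, V=3.30; Q3=16.50, Q4=16.50; dissipated=0.000
Total dissipated: 0.124 μJ

Answer: 0.12 μJ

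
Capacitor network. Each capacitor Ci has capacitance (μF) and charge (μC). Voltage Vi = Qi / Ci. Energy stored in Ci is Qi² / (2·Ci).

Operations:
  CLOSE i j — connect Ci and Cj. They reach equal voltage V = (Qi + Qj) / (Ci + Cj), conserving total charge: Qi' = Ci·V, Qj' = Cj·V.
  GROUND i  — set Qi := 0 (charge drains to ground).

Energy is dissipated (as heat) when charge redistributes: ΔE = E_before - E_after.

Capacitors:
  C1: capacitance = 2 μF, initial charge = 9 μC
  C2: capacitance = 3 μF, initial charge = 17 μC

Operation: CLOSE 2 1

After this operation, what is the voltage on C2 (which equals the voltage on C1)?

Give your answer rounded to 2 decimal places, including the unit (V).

Initial: C1(2μF, Q=9μC, V=4.50V), C2(3μF, Q=17μC, V=5.67V)
Op 1: CLOSE 2-1: Q_total=26.00, C_total=5.00, V=5.20; Q2=15.60, Q1=10.40; dissipated=0.817

Answer: 5.20 V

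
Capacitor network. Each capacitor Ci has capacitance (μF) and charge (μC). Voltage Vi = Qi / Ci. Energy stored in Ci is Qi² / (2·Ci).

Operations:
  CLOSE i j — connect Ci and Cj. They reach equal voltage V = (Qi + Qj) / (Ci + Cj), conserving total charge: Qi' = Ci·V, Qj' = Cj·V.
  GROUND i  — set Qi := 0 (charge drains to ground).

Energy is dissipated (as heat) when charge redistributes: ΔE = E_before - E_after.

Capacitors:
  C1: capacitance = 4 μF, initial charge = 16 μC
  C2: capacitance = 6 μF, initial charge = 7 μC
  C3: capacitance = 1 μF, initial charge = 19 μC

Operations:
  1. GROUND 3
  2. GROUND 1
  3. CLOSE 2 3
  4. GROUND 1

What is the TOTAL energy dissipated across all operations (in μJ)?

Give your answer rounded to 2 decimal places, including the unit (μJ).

Answer: 213.08 μJ

Derivation:
Initial: C1(4μF, Q=16μC, V=4.00V), C2(6μF, Q=7μC, V=1.17V), C3(1μF, Q=19μC, V=19.00V)
Op 1: GROUND 3: Q3=0; energy lost=180.500
Op 2: GROUND 1: Q1=0; energy lost=32.000
Op 3: CLOSE 2-3: Q_total=7.00, C_total=7.00, V=1.00; Q2=6.00, Q3=1.00; dissipated=0.583
Op 4: GROUND 1: Q1=0; energy lost=0.000
Total dissipated: 213.083 μJ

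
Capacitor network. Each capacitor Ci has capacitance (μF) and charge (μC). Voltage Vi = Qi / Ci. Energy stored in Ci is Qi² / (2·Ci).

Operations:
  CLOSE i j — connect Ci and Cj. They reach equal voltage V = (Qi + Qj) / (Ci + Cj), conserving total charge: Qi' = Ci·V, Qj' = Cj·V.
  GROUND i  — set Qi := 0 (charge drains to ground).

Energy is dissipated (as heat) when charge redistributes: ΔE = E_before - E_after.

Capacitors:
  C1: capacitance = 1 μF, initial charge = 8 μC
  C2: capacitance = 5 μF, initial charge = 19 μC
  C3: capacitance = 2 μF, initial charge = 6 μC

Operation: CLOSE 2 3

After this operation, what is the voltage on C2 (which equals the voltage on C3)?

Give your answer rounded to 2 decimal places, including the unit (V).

Answer: 3.57 V

Derivation:
Initial: C1(1μF, Q=8μC, V=8.00V), C2(5μF, Q=19μC, V=3.80V), C3(2μF, Q=6μC, V=3.00V)
Op 1: CLOSE 2-3: Q_total=25.00, C_total=7.00, V=3.57; Q2=17.86, Q3=7.14; dissipated=0.457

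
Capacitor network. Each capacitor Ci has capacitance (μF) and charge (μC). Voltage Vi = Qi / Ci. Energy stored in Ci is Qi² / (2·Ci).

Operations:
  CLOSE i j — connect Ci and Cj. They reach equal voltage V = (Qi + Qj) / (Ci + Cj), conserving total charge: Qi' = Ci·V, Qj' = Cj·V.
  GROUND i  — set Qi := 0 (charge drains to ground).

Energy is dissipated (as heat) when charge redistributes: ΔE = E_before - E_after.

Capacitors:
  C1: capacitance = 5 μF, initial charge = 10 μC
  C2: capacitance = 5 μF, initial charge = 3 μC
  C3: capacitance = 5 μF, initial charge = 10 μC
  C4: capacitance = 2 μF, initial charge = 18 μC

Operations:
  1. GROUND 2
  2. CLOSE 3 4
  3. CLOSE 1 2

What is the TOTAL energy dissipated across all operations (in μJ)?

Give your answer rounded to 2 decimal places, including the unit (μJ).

Initial: C1(5μF, Q=10μC, V=2.00V), C2(5μF, Q=3μC, V=0.60V), C3(5μF, Q=10μC, V=2.00V), C4(2μF, Q=18μC, V=9.00V)
Op 1: GROUND 2: Q2=0; energy lost=0.900
Op 2: CLOSE 3-4: Q_total=28.00, C_total=7.00, V=4.00; Q3=20.00, Q4=8.00; dissipated=35.000
Op 3: CLOSE 1-2: Q_total=10.00, C_total=10.00, V=1.00; Q1=5.00, Q2=5.00; dissipated=5.000
Total dissipated: 40.900 μJ

Answer: 40.90 μJ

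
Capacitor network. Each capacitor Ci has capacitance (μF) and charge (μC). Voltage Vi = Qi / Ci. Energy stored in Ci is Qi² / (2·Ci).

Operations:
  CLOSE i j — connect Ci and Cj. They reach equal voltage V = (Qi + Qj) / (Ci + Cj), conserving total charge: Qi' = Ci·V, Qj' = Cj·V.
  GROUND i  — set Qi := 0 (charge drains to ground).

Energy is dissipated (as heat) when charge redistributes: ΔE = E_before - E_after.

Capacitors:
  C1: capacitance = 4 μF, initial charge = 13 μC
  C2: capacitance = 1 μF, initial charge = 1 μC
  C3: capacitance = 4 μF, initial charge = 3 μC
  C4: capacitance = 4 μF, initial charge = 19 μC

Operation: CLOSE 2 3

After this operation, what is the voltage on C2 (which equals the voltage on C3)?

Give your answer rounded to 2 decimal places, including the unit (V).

Answer: 0.80 V

Derivation:
Initial: C1(4μF, Q=13μC, V=3.25V), C2(1μF, Q=1μC, V=1.00V), C3(4μF, Q=3μC, V=0.75V), C4(4μF, Q=19μC, V=4.75V)
Op 1: CLOSE 2-3: Q_total=4.00, C_total=5.00, V=0.80; Q2=0.80, Q3=3.20; dissipated=0.025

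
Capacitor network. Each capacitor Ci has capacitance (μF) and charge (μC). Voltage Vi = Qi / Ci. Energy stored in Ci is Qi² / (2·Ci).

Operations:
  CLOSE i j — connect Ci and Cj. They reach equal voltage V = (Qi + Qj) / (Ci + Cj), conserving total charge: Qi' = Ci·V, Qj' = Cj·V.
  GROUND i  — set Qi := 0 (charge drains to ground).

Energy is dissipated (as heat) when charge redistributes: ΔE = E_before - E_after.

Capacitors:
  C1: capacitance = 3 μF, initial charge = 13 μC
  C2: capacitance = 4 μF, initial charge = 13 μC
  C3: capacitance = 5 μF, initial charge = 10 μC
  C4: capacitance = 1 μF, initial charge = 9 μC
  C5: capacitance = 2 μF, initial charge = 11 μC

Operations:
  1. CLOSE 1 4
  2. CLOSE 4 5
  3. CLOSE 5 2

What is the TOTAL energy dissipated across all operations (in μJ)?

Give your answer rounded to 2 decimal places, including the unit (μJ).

Initial: C1(3μF, Q=13μC, V=4.33V), C2(4μF, Q=13μC, V=3.25V), C3(5μF, Q=10μC, V=2.00V), C4(1μF, Q=9μC, V=9.00V), C5(2μF, Q=11μC, V=5.50V)
Op 1: CLOSE 1-4: Q_total=22.00, C_total=4.00, V=5.50; Q1=16.50, Q4=5.50; dissipated=8.167
Op 2: CLOSE 4-5: Q_total=16.50, C_total=3.00, V=5.50; Q4=5.50, Q5=11.00; dissipated=0.000
Op 3: CLOSE 5-2: Q_total=24.00, C_total=6.00, V=4.00; Q5=8.00, Q2=16.00; dissipated=3.375
Total dissipated: 11.542 μJ

Answer: 11.54 μJ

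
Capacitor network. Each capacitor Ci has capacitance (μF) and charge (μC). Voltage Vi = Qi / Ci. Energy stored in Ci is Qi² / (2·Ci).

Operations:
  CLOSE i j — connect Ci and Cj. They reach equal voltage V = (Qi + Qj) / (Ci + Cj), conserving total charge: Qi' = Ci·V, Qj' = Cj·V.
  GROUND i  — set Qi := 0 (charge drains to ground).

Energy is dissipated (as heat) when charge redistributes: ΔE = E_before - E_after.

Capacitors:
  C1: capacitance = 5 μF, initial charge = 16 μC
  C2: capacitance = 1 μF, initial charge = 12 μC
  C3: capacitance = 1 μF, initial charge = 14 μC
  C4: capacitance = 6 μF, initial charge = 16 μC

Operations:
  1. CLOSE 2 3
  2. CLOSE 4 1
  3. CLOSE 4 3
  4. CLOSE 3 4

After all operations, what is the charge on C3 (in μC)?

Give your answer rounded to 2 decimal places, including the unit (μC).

Initial: C1(5μF, Q=16μC, V=3.20V), C2(1μF, Q=12μC, V=12.00V), C3(1μF, Q=14μC, V=14.00V), C4(6μF, Q=16μC, V=2.67V)
Op 1: CLOSE 2-3: Q_total=26.00, C_total=2.00, V=13.00; Q2=13.00, Q3=13.00; dissipated=1.000
Op 2: CLOSE 4-1: Q_total=32.00, C_total=11.00, V=2.91; Q4=17.45, Q1=14.55; dissipated=0.388
Op 3: CLOSE 4-3: Q_total=30.45, C_total=7.00, V=4.35; Q4=26.10, Q3=4.35; dissipated=43.640
Op 4: CLOSE 3-4: Q_total=30.45, C_total=7.00, V=4.35; Q3=4.35, Q4=26.10; dissipated=0.000
Final charges: Q1=14.55, Q2=13.00, Q3=4.35, Q4=26.10

Answer: 4.35 μC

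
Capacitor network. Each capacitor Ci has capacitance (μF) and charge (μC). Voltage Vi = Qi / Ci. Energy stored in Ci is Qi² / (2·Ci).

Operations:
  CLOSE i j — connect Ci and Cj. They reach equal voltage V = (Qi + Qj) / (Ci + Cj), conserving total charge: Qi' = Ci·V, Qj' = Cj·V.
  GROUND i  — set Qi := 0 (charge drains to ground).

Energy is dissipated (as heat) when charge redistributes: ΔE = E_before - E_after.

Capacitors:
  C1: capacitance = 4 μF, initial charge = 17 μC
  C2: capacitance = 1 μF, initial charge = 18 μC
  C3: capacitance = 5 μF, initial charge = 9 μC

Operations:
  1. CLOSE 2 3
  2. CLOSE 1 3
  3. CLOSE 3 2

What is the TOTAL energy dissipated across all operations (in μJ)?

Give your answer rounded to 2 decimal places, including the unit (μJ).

Initial: C1(4μF, Q=17μC, V=4.25V), C2(1μF, Q=18μC, V=18.00V), C3(5μF, Q=9μC, V=1.80V)
Op 1: CLOSE 2-3: Q_total=27.00, C_total=6.00, V=4.50; Q2=4.50, Q3=22.50; dissipated=109.350
Op 2: CLOSE 1-3: Q_total=39.50, C_total=9.00, V=4.39; Q1=17.56, Q3=21.94; dissipated=0.069
Op 3: CLOSE 3-2: Q_total=26.44, C_total=6.00, V=4.41; Q3=22.04, Q2=4.41; dissipated=0.005
Total dissipated: 109.425 μJ

Answer: 109.42 μJ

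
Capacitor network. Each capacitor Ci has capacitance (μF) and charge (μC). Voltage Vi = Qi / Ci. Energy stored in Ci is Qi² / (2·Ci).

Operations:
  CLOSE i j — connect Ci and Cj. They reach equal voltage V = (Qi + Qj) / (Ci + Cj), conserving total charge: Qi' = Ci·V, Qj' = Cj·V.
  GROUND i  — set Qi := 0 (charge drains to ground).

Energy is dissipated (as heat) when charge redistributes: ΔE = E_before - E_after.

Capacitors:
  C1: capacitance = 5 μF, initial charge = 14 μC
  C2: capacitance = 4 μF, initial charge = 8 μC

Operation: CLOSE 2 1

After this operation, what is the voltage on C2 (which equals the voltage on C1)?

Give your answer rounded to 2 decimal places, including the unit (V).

Initial: C1(5μF, Q=14μC, V=2.80V), C2(4μF, Q=8μC, V=2.00V)
Op 1: CLOSE 2-1: Q_total=22.00, C_total=9.00, V=2.44; Q2=9.78, Q1=12.22; dissipated=0.711

Answer: 2.44 V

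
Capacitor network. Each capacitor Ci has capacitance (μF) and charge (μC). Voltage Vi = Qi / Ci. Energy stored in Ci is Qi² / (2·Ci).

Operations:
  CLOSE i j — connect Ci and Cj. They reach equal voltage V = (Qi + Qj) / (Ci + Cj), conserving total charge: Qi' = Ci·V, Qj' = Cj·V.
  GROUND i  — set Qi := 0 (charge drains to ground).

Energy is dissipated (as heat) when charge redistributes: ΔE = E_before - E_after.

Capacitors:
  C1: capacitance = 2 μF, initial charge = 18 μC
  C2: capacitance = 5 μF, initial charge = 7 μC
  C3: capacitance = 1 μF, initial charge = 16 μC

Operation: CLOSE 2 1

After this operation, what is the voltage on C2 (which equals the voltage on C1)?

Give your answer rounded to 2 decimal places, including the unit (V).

Initial: C1(2μF, Q=18μC, V=9.00V), C2(5μF, Q=7μC, V=1.40V), C3(1μF, Q=16μC, V=16.00V)
Op 1: CLOSE 2-1: Q_total=25.00, C_total=7.00, V=3.57; Q2=17.86, Q1=7.14; dissipated=41.257

Answer: 3.57 V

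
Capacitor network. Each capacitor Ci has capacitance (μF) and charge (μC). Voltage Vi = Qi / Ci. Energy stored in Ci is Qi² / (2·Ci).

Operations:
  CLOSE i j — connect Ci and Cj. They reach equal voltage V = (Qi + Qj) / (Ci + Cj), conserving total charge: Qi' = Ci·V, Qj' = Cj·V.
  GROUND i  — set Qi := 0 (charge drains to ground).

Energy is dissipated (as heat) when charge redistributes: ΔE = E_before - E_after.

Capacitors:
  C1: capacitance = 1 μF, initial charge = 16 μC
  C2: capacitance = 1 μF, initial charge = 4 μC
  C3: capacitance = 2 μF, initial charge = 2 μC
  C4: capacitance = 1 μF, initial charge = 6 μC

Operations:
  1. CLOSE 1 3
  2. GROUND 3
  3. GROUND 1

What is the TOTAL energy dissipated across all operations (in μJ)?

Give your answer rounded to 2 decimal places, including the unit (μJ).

Initial: C1(1μF, Q=16μC, V=16.00V), C2(1μF, Q=4μC, V=4.00V), C3(2μF, Q=2μC, V=1.00V), C4(1μF, Q=6μC, V=6.00V)
Op 1: CLOSE 1-3: Q_total=18.00, C_total=3.00, V=6.00; Q1=6.00, Q3=12.00; dissipated=75.000
Op 2: GROUND 3: Q3=0; energy lost=36.000
Op 3: GROUND 1: Q1=0; energy lost=18.000
Total dissipated: 129.000 μJ

Answer: 129.00 μJ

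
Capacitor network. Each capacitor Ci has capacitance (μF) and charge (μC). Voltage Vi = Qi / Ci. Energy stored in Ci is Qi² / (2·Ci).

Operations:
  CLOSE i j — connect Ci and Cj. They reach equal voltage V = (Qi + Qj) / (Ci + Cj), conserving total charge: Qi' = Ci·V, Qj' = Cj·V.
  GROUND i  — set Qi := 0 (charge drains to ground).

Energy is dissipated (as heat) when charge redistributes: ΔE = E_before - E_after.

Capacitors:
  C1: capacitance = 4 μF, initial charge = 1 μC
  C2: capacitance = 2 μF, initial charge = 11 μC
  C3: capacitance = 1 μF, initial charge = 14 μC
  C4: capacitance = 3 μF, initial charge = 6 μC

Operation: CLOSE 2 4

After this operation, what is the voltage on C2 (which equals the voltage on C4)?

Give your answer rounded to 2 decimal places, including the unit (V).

Initial: C1(4μF, Q=1μC, V=0.25V), C2(2μF, Q=11μC, V=5.50V), C3(1μF, Q=14μC, V=14.00V), C4(3μF, Q=6μC, V=2.00V)
Op 1: CLOSE 2-4: Q_total=17.00, C_total=5.00, V=3.40; Q2=6.80, Q4=10.20; dissipated=7.350

Answer: 3.40 V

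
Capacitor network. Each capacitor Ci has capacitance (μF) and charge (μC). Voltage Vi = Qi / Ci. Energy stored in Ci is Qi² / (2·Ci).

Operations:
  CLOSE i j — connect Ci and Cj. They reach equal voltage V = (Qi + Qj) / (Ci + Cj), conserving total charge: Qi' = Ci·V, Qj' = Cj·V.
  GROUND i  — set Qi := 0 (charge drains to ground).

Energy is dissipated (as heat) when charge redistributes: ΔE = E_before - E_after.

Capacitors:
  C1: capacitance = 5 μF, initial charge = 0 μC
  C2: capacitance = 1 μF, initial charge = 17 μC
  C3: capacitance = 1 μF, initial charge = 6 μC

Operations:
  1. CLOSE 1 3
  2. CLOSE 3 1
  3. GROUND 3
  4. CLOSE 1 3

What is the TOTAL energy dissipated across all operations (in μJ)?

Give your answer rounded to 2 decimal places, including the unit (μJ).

Initial: C1(5μF, Q=0μC, V=0.00V), C2(1μF, Q=17μC, V=17.00V), C3(1μF, Q=6μC, V=6.00V)
Op 1: CLOSE 1-3: Q_total=6.00, C_total=6.00, V=1.00; Q1=5.00, Q3=1.00; dissipated=15.000
Op 2: CLOSE 3-1: Q_total=6.00, C_total=6.00, V=1.00; Q3=1.00, Q1=5.00; dissipated=0.000
Op 3: GROUND 3: Q3=0; energy lost=0.500
Op 4: CLOSE 1-3: Q_total=5.00, C_total=6.00, V=0.83; Q1=4.17, Q3=0.83; dissipated=0.417
Total dissipated: 15.917 μJ

Answer: 15.92 μJ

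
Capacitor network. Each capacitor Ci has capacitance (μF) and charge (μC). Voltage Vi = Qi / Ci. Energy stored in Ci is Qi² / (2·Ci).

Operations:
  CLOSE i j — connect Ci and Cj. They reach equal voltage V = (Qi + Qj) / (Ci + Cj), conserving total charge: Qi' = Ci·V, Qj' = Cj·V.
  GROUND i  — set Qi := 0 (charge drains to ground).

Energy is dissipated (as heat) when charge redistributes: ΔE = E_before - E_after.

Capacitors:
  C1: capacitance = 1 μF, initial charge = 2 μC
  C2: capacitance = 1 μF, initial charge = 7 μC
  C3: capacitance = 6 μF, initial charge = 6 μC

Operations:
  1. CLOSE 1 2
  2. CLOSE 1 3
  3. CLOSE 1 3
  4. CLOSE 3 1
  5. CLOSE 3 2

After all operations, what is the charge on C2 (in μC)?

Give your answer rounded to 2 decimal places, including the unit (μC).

Answer: 1.93 μC

Derivation:
Initial: C1(1μF, Q=2μC, V=2.00V), C2(1μF, Q=7μC, V=7.00V), C3(6μF, Q=6μC, V=1.00V)
Op 1: CLOSE 1-2: Q_total=9.00, C_total=2.00, V=4.50; Q1=4.50, Q2=4.50; dissipated=6.250
Op 2: CLOSE 1-3: Q_total=10.50, C_total=7.00, V=1.50; Q1=1.50, Q3=9.00; dissipated=5.250
Op 3: CLOSE 1-3: Q_total=10.50, C_total=7.00, V=1.50; Q1=1.50, Q3=9.00; dissipated=0.000
Op 4: CLOSE 3-1: Q_total=10.50, C_total=7.00, V=1.50; Q3=9.00, Q1=1.50; dissipated=0.000
Op 5: CLOSE 3-2: Q_total=13.50, C_total=7.00, V=1.93; Q3=11.57, Q2=1.93; dissipated=3.857
Final charges: Q1=1.50, Q2=1.93, Q3=11.57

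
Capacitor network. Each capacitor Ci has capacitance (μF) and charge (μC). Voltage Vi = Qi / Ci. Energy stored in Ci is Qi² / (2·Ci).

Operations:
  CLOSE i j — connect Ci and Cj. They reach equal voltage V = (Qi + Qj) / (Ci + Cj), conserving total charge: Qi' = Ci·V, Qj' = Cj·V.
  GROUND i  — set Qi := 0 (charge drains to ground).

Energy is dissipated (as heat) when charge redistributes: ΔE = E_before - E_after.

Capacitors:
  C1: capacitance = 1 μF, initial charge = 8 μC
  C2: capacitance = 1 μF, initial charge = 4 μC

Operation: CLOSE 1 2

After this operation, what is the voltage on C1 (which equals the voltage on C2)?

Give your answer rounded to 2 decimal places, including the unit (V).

Answer: 6.00 V

Derivation:
Initial: C1(1μF, Q=8μC, V=8.00V), C2(1μF, Q=4μC, V=4.00V)
Op 1: CLOSE 1-2: Q_total=12.00, C_total=2.00, V=6.00; Q1=6.00, Q2=6.00; dissipated=4.000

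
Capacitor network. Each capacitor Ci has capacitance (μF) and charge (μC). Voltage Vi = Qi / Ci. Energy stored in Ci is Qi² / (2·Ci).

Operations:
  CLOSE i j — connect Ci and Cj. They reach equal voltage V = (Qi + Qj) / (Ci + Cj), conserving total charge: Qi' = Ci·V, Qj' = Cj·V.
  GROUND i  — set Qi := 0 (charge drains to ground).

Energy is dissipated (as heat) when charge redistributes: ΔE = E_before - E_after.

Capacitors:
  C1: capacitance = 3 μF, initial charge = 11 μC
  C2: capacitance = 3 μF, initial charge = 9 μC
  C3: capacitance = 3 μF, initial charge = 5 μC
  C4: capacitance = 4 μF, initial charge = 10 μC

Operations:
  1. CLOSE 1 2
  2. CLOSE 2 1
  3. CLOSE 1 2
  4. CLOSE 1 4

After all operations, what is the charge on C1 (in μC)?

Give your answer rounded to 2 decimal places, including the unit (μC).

Answer: 8.57 μC

Derivation:
Initial: C1(3μF, Q=11μC, V=3.67V), C2(3μF, Q=9μC, V=3.00V), C3(3μF, Q=5μC, V=1.67V), C4(4μF, Q=10μC, V=2.50V)
Op 1: CLOSE 1-2: Q_total=20.00, C_total=6.00, V=3.33; Q1=10.00, Q2=10.00; dissipated=0.333
Op 2: CLOSE 2-1: Q_total=20.00, C_total=6.00, V=3.33; Q2=10.00, Q1=10.00; dissipated=0.000
Op 3: CLOSE 1-2: Q_total=20.00, C_total=6.00, V=3.33; Q1=10.00, Q2=10.00; dissipated=0.000
Op 4: CLOSE 1-4: Q_total=20.00, C_total=7.00, V=2.86; Q1=8.57, Q4=11.43; dissipated=0.595
Final charges: Q1=8.57, Q2=10.00, Q3=5.00, Q4=11.43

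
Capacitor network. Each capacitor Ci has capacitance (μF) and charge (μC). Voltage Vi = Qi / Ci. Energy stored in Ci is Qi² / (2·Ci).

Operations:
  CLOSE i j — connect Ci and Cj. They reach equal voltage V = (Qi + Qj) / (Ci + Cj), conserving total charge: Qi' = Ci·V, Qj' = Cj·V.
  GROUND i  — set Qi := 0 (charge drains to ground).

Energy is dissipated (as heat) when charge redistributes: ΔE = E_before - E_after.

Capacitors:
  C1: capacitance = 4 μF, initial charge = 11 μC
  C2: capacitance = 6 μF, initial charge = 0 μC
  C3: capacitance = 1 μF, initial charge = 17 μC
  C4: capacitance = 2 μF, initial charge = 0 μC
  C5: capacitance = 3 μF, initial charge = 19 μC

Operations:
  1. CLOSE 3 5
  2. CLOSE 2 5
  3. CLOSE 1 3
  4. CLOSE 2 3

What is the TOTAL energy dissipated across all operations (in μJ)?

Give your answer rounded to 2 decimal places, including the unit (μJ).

Initial: C1(4μF, Q=11μC, V=2.75V), C2(6μF, Q=0μC, V=0.00V), C3(1μF, Q=17μC, V=17.00V), C4(2μF, Q=0μC, V=0.00V), C5(3μF, Q=19μC, V=6.33V)
Op 1: CLOSE 3-5: Q_total=36.00, C_total=4.00, V=9.00; Q3=9.00, Q5=27.00; dissipated=42.667
Op 2: CLOSE 2-5: Q_total=27.00, C_total=9.00, V=3.00; Q2=18.00, Q5=9.00; dissipated=81.000
Op 3: CLOSE 1-3: Q_total=20.00, C_total=5.00, V=4.00; Q1=16.00, Q3=4.00; dissipated=15.625
Op 4: CLOSE 2-3: Q_total=22.00, C_total=7.00, V=3.14; Q2=18.86, Q3=3.14; dissipated=0.429
Total dissipated: 139.720 μJ

Answer: 139.72 μJ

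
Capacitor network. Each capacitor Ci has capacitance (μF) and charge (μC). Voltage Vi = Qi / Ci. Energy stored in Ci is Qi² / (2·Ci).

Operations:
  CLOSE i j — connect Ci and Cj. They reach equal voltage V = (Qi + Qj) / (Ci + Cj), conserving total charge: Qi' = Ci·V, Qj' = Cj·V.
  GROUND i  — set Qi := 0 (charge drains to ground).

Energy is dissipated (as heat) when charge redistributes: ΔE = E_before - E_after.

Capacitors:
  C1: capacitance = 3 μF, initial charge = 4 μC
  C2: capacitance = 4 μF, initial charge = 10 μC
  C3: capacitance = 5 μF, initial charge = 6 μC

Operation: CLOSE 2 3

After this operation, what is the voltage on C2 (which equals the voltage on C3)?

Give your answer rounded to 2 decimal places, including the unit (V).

Initial: C1(3μF, Q=4μC, V=1.33V), C2(4μF, Q=10μC, V=2.50V), C3(5μF, Q=6μC, V=1.20V)
Op 1: CLOSE 2-3: Q_total=16.00, C_total=9.00, V=1.78; Q2=7.11, Q3=8.89; dissipated=1.878

Answer: 1.78 V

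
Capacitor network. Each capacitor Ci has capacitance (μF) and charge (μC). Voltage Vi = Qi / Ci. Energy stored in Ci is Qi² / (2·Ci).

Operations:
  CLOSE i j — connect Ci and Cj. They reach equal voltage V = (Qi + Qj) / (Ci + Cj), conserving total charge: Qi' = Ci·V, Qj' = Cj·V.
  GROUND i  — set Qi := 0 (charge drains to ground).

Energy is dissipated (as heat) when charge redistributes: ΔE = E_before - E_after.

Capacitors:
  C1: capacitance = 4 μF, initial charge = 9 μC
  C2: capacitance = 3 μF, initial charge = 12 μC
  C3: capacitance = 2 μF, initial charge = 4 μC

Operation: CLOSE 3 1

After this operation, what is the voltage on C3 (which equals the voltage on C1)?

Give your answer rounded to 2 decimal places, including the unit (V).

Initial: C1(4μF, Q=9μC, V=2.25V), C2(3μF, Q=12μC, V=4.00V), C3(2μF, Q=4μC, V=2.00V)
Op 1: CLOSE 3-1: Q_total=13.00, C_total=6.00, V=2.17; Q3=4.33, Q1=8.67; dissipated=0.042

Answer: 2.17 V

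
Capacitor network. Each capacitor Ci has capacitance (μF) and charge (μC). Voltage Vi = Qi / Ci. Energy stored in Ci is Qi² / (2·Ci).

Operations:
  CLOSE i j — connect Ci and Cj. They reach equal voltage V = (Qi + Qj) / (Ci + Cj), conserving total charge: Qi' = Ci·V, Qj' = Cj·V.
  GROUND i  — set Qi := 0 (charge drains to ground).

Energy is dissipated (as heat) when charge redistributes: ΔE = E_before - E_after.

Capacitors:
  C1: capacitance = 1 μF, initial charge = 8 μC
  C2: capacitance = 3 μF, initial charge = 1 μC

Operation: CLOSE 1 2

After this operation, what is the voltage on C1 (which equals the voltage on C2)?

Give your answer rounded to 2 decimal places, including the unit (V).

Answer: 2.25 V

Derivation:
Initial: C1(1μF, Q=8μC, V=8.00V), C2(3μF, Q=1μC, V=0.33V)
Op 1: CLOSE 1-2: Q_total=9.00, C_total=4.00, V=2.25; Q1=2.25, Q2=6.75; dissipated=22.042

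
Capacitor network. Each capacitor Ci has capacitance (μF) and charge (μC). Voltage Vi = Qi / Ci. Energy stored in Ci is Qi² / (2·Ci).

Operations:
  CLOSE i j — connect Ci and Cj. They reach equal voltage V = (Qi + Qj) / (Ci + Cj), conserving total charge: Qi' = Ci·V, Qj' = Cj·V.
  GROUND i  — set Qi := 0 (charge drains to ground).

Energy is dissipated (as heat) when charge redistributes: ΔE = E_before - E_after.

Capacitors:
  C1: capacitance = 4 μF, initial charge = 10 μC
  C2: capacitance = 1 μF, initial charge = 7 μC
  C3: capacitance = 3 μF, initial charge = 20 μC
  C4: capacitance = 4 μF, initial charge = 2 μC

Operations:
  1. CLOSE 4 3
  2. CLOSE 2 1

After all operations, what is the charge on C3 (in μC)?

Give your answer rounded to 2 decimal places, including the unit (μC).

Answer: 9.43 μC

Derivation:
Initial: C1(4μF, Q=10μC, V=2.50V), C2(1μF, Q=7μC, V=7.00V), C3(3μF, Q=20μC, V=6.67V), C4(4μF, Q=2μC, V=0.50V)
Op 1: CLOSE 4-3: Q_total=22.00, C_total=7.00, V=3.14; Q4=12.57, Q3=9.43; dissipated=32.595
Op 2: CLOSE 2-1: Q_total=17.00, C_total=5.00, V=3.40; Q2=3.40, Q1=13.60; dissipated=8.100
Final charges: Q1=13.60, Q2=3.40, Q3=9.43, Q4=12.57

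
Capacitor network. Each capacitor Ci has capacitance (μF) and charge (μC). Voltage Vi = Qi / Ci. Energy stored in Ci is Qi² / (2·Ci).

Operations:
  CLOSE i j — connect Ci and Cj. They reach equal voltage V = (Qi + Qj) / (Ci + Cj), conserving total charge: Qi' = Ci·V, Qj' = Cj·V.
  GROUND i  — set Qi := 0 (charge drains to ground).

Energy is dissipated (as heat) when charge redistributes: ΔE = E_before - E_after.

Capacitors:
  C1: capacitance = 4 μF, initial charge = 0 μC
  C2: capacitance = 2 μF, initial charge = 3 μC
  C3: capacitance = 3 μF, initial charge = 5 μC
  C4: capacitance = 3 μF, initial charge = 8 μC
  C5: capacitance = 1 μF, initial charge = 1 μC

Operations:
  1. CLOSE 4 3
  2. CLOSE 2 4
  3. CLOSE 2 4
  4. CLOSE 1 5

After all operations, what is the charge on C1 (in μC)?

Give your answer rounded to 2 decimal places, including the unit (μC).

Answer: 0.80 μC

Derivation:
Initial: C1(4μF, Q=0μC, V=0.00V), C2(2μF, Q=3μC, V=1.50V), C3(3μF, Q=5μC, V=1.67V), C4(3μF, Q=8μC, V=2.67V), C5(1μF, Q=1μC, V=1.00V)
Op 1: CLOSE 4-3: Q_total=13.00, C_total=6.00, V=2.17; Q4=6.50, Q3=6.50; dissipated=0.750
Op 2: CLOSE 2-4: Q_total=9.50, C_total=5.00, V=1.90; Q2=3.80, Q4=5.70; dissipated=0.267
Op 3: CLOSE 2-4: Q_total=9.50, C_total=5.00, V=1.90; Q2=3.80, Q4=5.70; dissipated=0.000
Op 4: CLOSE 1-5: Q_total=1.00, C_total=5.00, V=0.20; Q1=0.80, Q5=0.20; dissipated=0.400
Final charges: Q1=0.80, Q2=3.80, Q3=6.50, Q4=5.70, Q5=0.20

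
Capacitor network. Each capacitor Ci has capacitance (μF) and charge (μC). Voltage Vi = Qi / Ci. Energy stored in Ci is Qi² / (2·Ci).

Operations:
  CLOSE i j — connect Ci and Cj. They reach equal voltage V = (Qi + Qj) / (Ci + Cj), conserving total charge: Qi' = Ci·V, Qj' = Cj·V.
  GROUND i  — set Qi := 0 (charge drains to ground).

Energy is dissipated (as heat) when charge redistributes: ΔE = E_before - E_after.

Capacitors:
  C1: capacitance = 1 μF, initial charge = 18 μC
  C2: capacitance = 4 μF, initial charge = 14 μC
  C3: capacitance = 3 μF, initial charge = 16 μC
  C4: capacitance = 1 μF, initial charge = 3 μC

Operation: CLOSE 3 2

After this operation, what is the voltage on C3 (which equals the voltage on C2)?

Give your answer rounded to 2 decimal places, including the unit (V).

Answer: 4.29 V

Derivation:
Initial: C1(1μF, Q=18μC, V=18.00V), C2(4μF, Q=14μC, V=3.50V), C3(3μF, Q=16μC, V=5.33V), C4(1μF, Q=3μC, V=3.00V)
Op 1: CLOSE 3-2: Q_total=30.00, C_total=7.00, V=4.29; Q3=12.86, Q2=17.14; dissipated=2.881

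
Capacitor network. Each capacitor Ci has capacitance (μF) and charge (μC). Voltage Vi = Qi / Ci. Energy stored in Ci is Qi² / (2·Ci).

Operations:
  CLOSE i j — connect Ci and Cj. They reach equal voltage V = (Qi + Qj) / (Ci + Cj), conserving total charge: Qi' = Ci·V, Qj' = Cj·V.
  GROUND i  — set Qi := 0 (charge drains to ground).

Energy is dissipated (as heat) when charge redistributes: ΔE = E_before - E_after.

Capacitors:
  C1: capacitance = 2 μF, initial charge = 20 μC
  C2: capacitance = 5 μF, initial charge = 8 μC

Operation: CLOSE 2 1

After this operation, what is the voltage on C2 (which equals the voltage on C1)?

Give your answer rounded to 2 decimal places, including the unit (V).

Initial: C1(2μF, Q=20μC, V=10.00V), C2(5μF, Q=8μC, V=1.60V)
Op 1: CLOSE 2-1: Q_total=28.00, C_total=7.00, V=4.00; Q2=20.00, Q1=8.00; dissipated=50.400

Answer: 4.00 V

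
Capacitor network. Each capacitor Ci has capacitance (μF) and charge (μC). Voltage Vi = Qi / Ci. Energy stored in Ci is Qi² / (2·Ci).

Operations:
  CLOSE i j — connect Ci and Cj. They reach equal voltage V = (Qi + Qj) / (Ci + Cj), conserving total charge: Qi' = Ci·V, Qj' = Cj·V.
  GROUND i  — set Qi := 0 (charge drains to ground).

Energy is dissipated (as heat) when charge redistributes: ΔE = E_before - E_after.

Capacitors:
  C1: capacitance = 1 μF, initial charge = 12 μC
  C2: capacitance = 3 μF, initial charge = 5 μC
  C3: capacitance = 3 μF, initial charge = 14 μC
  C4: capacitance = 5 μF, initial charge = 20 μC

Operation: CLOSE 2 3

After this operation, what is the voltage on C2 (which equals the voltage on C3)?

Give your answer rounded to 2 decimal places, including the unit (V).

Answer: 3.17 V

Derivation:
Initial: C1(1μF, Q=12μC, V=12.00V), C2(3μF, Q=5μC, V=1.67V), C3(3μF, Q=14μC, V=4.67V), C4(5μF, Q=20μC, V=4.00V)
Op 1: CLOSE 2-3: Q_total=19.00, C_total=6.00, V=3.17; Q2=9.50, Q3=9.50; dissipated=6.750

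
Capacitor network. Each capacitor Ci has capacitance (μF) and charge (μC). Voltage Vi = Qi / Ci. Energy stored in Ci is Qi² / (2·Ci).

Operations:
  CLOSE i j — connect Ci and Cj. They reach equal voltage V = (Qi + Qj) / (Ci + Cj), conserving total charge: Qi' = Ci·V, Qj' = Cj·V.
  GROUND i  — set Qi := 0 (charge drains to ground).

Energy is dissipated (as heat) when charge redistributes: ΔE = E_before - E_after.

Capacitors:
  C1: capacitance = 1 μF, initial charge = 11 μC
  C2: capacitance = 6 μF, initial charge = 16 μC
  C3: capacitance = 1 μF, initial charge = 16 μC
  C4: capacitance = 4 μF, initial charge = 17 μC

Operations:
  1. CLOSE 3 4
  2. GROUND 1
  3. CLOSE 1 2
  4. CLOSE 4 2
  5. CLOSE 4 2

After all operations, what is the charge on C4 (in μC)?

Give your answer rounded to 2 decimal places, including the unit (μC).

Answer: 16.05 μC

Derivation:
Initial: C1(1μF, Q=11μC, V=11.00V), C2(6μF, Q=16μC, V=2.67V), C3(1μF, Q=16μC, V=16.00V), C4(4μF, Q=17μC, V=4.25V)
Op 1: CLOSE 3-4: Q_total=33.00, C_total=5.00, V=6.60; Q3=6.60, Q4=26.40; dissipated=55.225
Op 2: GROUND 1: Q1=0; energy lost=60.500
Op 3: CLOSE 1-2: Q_total=16.00, C_total=7.00, V=2.29; Q1=2.29, Q2=13.71; dissipated=3.048
Op 4: CLOSE 4-2: Q_total=40.11, C_total=10.00, V=4.01; Q4=16.05, Q2=24.07; dissipated=22.336
Op 5: CLOSE 4-2: Q_total=40.11, C_total=10.00, V=4.01; Q4=16.05, Q2=24.07; dissipated=0.000
Final charges: Q1=2.29, Q2=24.07, Q3=6.60, Q4=16.05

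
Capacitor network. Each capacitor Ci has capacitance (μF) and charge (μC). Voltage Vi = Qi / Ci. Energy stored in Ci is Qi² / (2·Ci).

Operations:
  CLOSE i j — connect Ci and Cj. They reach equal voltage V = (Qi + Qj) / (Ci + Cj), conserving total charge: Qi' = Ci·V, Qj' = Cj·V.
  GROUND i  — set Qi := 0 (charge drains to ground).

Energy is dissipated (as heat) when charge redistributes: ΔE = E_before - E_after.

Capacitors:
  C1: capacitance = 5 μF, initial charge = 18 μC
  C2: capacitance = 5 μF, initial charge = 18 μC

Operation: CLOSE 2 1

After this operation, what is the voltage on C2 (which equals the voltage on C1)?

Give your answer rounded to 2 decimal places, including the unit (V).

Initial: C1(5μF, Q=18μC, V=3.60V), C2(5μF, Q=18μC, V=3.60V)
Op 1: CLOSE 2-1: Q_total=36.00, C_total=10.00, V=3.60; Q2=18.00, Q1=18.00; dissipated=0.000

Answer: 3.60 V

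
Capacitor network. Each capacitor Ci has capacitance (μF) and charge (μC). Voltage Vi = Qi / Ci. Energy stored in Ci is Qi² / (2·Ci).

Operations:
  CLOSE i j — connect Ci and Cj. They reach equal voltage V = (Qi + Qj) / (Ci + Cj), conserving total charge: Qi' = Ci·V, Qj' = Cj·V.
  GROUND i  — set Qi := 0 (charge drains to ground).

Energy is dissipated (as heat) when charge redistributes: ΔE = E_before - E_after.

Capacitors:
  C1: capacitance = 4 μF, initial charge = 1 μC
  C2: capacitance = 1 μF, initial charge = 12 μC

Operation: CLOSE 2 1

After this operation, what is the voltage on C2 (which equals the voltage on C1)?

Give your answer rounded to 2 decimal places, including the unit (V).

Initial: C1(4μF, Q=1μC, V=0.25V), C2(1μF, Q=12μC, V=12.00V)
Op 1: CLOSE 2-1: Q_total=13.00, C_total=5.00, V=2.60; Q2=2.60, Q1=10.40; dissipated=55.225

Answer: 2.60 V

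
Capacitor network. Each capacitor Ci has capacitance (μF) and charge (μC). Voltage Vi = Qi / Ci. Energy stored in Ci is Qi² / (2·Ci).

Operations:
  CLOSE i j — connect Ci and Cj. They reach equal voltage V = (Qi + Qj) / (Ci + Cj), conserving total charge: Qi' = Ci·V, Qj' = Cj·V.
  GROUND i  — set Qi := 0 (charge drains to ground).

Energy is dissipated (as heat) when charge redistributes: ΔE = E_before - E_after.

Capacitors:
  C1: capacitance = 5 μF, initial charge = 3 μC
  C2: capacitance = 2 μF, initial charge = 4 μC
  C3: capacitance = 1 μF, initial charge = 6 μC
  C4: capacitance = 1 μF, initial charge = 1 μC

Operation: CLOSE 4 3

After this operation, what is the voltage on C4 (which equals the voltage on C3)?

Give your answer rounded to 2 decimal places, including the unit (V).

Answer: 3.50 V

Derivation:
Initial: C1(5μF, Q=3μC, V=0.60V), C2(2μF, Q=4μC, V=2.00V), C3(1μF, Q=6μC, V=6.00V), C4(1μF, Q=1μC, V=1.00V)
Op 1: CLOSE 4-3: Q_total=7.00, C_total=2.00, V=3.50; Q4=3.50, Q3=3.50; dissipated=6.250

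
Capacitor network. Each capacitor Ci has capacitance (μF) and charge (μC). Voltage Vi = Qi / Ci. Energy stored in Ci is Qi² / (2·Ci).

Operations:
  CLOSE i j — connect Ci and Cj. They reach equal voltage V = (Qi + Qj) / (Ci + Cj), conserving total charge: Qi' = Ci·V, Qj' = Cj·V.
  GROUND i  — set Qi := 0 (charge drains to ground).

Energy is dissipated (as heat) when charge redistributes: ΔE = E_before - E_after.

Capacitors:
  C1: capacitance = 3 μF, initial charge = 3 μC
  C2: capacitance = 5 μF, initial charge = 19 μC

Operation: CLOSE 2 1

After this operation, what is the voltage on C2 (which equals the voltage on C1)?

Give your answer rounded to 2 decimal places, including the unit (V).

Initial: C1(3μF, Q=3μC, V=1.00V), C2(5μF, Q=19μC, V=3.80V)
Op 1: CLOSE 2-1: Q_total=22.00, C_total=8.00, V=2.75; Q2=13.75, Q1=8.25; dissipated=7.350

Answer: 2.75 V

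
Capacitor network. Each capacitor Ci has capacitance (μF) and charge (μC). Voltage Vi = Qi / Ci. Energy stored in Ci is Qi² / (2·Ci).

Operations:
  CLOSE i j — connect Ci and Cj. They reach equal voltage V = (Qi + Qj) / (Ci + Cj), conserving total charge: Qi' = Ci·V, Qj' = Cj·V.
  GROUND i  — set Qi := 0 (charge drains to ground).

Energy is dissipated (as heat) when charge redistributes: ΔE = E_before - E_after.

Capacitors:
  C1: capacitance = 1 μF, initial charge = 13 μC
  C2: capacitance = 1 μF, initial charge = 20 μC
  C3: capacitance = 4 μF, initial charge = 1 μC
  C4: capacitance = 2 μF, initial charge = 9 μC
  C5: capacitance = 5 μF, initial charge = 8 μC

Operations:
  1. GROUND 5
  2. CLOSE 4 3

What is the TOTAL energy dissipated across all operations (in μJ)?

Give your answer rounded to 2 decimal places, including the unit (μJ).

Answer: 18.44 μJ

Derivation:
Initial: C1(1μF, Q=13μC, V=13.00V), C2(1μF, Q=20μC, V=20.00V), C3(4μF, Q=1μC, V=0.25V), C4(2μF, Q=9μC, V=4.50V), C5(5μF, Q=8μC, V=1.60V)
Op 1: GROUND 5: Q5=0; energy lost=6.400
Op 2: CLOSE 4-3: Q_total=10.00, C_total=6.00, V=1.67; Q4=3.33, Q3=6.67; dissipated=12.042
Total dissipated: 18.442 μJ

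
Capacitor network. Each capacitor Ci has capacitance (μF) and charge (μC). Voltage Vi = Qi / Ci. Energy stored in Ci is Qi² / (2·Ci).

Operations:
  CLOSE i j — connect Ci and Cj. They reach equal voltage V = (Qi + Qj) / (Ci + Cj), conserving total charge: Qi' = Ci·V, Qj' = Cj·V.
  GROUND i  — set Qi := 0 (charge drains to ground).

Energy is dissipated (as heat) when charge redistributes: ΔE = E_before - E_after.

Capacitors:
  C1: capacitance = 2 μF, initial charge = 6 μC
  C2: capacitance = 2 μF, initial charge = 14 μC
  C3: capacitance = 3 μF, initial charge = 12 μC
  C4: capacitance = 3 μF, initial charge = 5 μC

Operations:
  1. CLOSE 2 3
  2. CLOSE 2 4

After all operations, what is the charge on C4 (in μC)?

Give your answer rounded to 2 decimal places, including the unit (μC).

Answer: 9.24 μC

Derivation:
Initial: C1(2μF, Q=6μC, V=3.00V), C2(2μF, Q=14μC, V=7.00V), C3(3μF, Q=12μC, V=4.00V), C4(3μF, Q=5μC, V=1.67V)
Op 1: CLOSE 2-3: Q_total=26.00, C_total=5.00, V=5.20; Q2=10.40, Q3=15.60; dissipated=5.400
Op 2: CLOSE 2-4: Q_total=15.40, C_total=5.00, V=3.08; Q2=6.16, Q4=9.24; dissipated=7.491
Final charges: Q1=6.00, Q2=6.16, Q3=15.60, Q4=9.24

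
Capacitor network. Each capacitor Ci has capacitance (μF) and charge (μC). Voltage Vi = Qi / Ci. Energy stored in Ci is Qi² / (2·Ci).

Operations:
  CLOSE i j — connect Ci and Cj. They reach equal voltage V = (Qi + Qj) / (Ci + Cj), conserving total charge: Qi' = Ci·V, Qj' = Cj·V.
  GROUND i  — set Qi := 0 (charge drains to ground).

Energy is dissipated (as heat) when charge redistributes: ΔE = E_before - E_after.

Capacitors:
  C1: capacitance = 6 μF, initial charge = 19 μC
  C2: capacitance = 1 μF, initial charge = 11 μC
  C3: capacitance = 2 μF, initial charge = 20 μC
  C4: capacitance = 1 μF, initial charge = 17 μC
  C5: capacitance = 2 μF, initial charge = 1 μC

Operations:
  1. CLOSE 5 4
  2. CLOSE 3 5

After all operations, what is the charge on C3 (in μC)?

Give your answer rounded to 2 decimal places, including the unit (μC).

Initial: C1(6μF, Q=19μC, V=3.17V), C2(1μF, Q=11μC, V=11.00V), C3(2μF, Q=20μC, V=10.00V), C4(1μF, Q=17μC, V=17.00V), C5(2μF, Q=1μC, V=0.50V)
Op 1: CLOSE 5-4: Q_total=18.00, C_total=3.00, V=6.00; Q5=12.00, Q4=6.00; dissipated=90.750
Op 2: CLOSE 3-5: Q_total=32.00, C_total=4.00, V=8.00; Q3=16.00, Q5=16.00; dissipated=8.000
Final charges: Q1=19.00, Q2=11.00, Q3=16.00, Q4=6.00, Q5=16.00

Answer: 16.00 μC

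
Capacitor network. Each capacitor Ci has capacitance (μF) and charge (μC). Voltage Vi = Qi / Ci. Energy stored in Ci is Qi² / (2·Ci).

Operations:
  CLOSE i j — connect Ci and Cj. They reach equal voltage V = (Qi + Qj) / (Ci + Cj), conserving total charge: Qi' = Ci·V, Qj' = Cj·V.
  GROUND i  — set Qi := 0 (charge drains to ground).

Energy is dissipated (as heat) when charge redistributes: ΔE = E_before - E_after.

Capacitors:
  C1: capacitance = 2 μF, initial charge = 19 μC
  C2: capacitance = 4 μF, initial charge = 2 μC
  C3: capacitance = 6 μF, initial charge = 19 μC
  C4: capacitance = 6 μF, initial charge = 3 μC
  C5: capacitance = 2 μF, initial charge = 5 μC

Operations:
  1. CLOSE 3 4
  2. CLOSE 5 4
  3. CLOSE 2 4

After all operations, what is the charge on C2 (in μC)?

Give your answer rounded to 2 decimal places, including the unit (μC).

Answer: 5.60 μC

Derivation:
Initial: C1(2μF, Q=19μC, V=9.50V), C2(4μF, Q=2μC, V=0.50V), C3(6μF, Q=19μC, V=3.17V), C4(6μF, Q=3μC, V=0.50V), C5(2μF, Q=5μC, V=2.50V)
Op 1: CLOSE 3-4: Q_total=22.00, C_total=12.00, V=1.83; Q3=11.00, Q4=11.00; dissipated=10.667
Op 2: CLOSE 5-4: Q_total=16.00, C_total=8.00, V=2.00; Q5=4.00, Q4=12.00; dissipated=0.333
Op 3: CLOSE 2-4: Q_total=14.00, C_total=10.00, V=1.40; Q2=5.60, Q4=8.40; dissipated=2.700
Final charges: Q1=19.00, Q2=5.60, Q3=11.00, Q4=8.40, Q5=4.00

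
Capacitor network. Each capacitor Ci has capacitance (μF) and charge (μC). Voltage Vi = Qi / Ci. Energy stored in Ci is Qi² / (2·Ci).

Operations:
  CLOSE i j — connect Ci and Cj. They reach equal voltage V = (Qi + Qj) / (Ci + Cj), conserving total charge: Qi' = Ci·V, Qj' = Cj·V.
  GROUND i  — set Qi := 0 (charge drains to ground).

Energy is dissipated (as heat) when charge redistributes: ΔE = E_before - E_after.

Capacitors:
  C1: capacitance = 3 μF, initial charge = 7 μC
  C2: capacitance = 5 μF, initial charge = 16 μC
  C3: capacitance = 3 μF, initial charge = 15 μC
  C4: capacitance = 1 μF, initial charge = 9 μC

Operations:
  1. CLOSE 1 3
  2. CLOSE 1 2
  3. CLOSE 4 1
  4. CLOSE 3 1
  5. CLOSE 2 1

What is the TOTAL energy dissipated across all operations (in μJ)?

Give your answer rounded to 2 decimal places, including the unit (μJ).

Initial: C1(3μF, Q=7μC, V=2.33V), C2(5μF, Q=16μC, V=3.20V), C3(3μF, Q=15μC, V=5.00V), C4(1μF, Q=9μC, V=9.00V)
Op 1: CLOSE 1-3: Q_total=22.00, C_total=6.00, V=3.67; Q1=11.00, Q3=11.00; dissipated=5.333
Op 2: CLOSE 1-2: Q_total=27.00, C_total=8.00, V=3.38; Q1=10.12, Q2=16.88; dissipated=0.204
Op 3: CLOSE 4-1: Q_total=19.12, C_total=4.00, V=4.78; Q4=4.78, Q1=14.34; dissipated=11.865
Op 4: CLOSE 3-1: Q_total=25.34, C_total=6.00, V=4.22; Q3=12.67, Q1=12.67; dissipated=0.932
Op 5: CLOSE 2-1: Q_total=29.55, C_total=8.00, V=3.69; Q2=18.47, Q1=11.08; dissipated=0.676
Total dissipated: 19.010 μJ

Answer: 19.01 μJ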